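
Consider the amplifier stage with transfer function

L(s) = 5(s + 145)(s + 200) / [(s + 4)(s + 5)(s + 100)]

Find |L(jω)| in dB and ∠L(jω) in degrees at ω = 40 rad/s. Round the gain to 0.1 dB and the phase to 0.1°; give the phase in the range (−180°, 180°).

At s = jω = j40:
zero (s+145): 145 + j40 → |·| = √(145²+40²) = √22625 ≈ 150.42, ∠ = arctan(40/145) ≈ 15.42°
zero (s+200): 200 + j40 → |·| = √(200²+40²) = √41600 ≈ 203.96, ∠ = arctan(40/200) ≈ 11.31°
pole (s+4): 4 + j40 → |·| = √(4²+40²) = √1616 ≈ 40.2, ∠ = arctan(40/4) ≈ 84.29°
pole (s+5): 5 + j40 → |·| = √(5²+40²) = √1625 ≈ 40.311, ∠ = arctan(40/5) ≈ 82.87°
pole (s+100): 100 + j40 → |·| = √(100²+40²) = √11600 ≈ 107.7, ∠ = arctan(40/100) ≈ 21.80°
|L| = 5 · 30680 / 1.7453e+05 ≈ 0.87893
Gain = 20 log₁₀(0.87893) ≈ -1.12 dB
∠L = 26.73° − 188.96° = -162.23°

-1.1 dB, -162.2°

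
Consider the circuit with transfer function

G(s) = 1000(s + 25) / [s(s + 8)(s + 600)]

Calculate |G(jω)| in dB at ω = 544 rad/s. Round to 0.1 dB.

-52.9 dB

At s = jω = j544:
zero (s+25): 25 + j544 → |·| = √(25²+544²) = √296561 ≈ 544.57, ∠ = arctan(544/25) ≈ 87.37°
pole (s+8): 8 + j544 → |·| = √(8²+544²) = √296000 ≈ 544.06, ∠ = arctan(544/8) ≈ 89.16°
pole (s+600): 600 + j544 → |·| = √(600²+544²) = √655936 ≈ 809.9, ∠ = arctan(544/600) ≈ 42.20°
pole at origin: |s| = 544, ∠ = 90.00° (in denominator)
|G| = 1000 · 544.57 / 2.3971e+08 ≈ 0.0022718
Gain = 20 log₁₀(0.0022718) ≈ -52.87 dB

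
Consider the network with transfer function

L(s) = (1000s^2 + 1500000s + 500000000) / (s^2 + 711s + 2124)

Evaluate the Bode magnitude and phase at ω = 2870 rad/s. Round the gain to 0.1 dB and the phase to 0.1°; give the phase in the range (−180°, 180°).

Substitute s = j2870:
Numerator: 1000(j2870)^2 + 1500000(j2870) + 500000000 = -7736900000 + j4305000000
Denominator: (j2870)^2 + 711(j2870) + 2124 = -8234776 + j2040570
|N| = √(7736900000² + 4305000000²) ≈ 8.854e+09, ∠N ≈ 150.91°
|D| = √(8234776² + 2040570²) ≈ 8.4838e+06, ∠D ≈ 166.08°
|L| = 8.854e+09 / 8.4838e+06 ≈ 1043.6
Gain = 20 log₁₀(1043.6) ≈ 60.37 dB
∠L = 150.91° − 166.08° = -15.17°

60.4 dB, -15.2°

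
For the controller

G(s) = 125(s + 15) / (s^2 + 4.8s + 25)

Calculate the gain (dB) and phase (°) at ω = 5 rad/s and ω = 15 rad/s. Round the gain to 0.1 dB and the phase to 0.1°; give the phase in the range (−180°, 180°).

ω = 5: 38.3 dB, -71.6°; ω = 15: 21.9 dB, -115.2°

At s = jω = j5:
zero (s+15): 15 + j5 → |·| = √(15²+5²) = √250 ≈ 15.811, ∠ = arctan(5/15) ≈ 18.43°
quadratic: (j5)² + 4.8·j5 + 25 = 0 + j24 → |·| ≈ 24, ∠ ≈ 90.00°
|G| = 125 · 15.811 / 24 ≈ 82.349
Gain = 20 log₁₀(82.349) ≈ 38.31 dB
∠G = 18.43° − 90.00° = -71.57°

At s = jω = j15:
zero (s+15): 15 + j15 → |·| = √(15²+15²) = √450 ≈ 21.213, ∠ = arctan(15/15) ≈ 45.00°
quadratic: (j15)² + 4.8·j15 + 25 = -200 + j72 → |·| ≈ 212.57, ∠ ≈ 160.20°
|G| = 125 · 21.213 / 212.57 ≈ 12.474
Gain = 20 log₁₀(12.474) ≈ 21.92 dB
∠G = 45.00° − 160.20° = -115.20°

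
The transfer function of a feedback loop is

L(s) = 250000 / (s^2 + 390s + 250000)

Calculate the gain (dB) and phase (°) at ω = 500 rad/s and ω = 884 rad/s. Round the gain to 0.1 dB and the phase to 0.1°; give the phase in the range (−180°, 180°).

At s = jω = j500:
quadratic: (j500)² + 390·j500 + 250000 = 0 + j195000 → |·| ≈ 1.95e+05, ∠ ≈ 90.00°
|L| = 250000 / 1.95e+05 ≈ 1.2821
Gain = 20 log₁₀(1.2821) ≈ 2.16 dB
∠L = 0.00° − 90.00° = -90.00°

At s = jω = j884:
quadratic: (j884)² + 390·j884 + 250000 = -531456 + j344760 → |·| ≈ 6.3349e+05, ∠ ≈ 147.03°
|L| = 250000 / 6.3349e+05 ≈ 0.39464
Gain = 20 log₁₀(0.39464) ≈ -8.08 dB
∠L = 0.00° − 147.03° = -147.03°

ω = 500: 2.2 dB, -90.0°; ω = 884: -8.1 dB, -147.0°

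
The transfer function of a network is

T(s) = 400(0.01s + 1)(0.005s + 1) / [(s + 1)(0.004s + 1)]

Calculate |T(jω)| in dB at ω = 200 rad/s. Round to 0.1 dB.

At ω = 200 rad/s:
zero (1 + j200·0.01) = 1 + j2 → |·| ≈ 2.2361, ∠ ≈ 63.43°
zero (1 + j200·0.005) = 1 + j1 → |·| ≈ 1.4142, ∠ ≈ 45.00°
pole (1 + j200·1) = 1 + j200 → |·| ≈ 200, ∠ ≈ 89.71°
pole (1 + j200·0.004) = 1 + j0.8 → |·| ≈ 1.2806, ∠ ≈ 38.66°
|T| = 400 · 2.2361 · 1.4142 / (200 · 1.2806) ≈ 4.9388
Gain = 20 log₁₀(4.9388) ≈ 13.87 dB

13.9 dB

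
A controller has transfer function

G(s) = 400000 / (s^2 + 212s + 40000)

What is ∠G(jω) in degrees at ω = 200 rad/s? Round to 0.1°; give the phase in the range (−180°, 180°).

At s = jω = j200:
quadratic: (j200)² + 212·j200 + 40000 = 0 + j42400 → |·| ≈ 42400, ∠ ≈ 90.00°
∠G = 0.00° − 90.00° = -90.00°

-90.0°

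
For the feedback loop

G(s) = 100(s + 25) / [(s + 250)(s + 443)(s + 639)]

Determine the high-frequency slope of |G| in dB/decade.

Each pole contributes −20 dB/decade at high frequency; each zero contributes +20 dB/decade.
Net: 1 zero(s) − 3 pole(s) → -40 dB/decade.

-40 dB/decade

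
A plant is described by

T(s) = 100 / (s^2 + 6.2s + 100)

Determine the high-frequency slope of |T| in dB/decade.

Each pole contributes −20 dB/decade at high frequency; each zero contributes +20 dB/decade.
Net: 0 zero(s) − 2 pole(s) → -40 dB/decade.

-40 dB/decade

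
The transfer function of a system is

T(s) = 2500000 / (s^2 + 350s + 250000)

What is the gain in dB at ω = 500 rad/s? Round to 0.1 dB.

23.1 dB

At s = jω = j500:
quadratic: (j500)² + 350·j500 + 250000 = 0 + j175000 → |·| ≈ 1.75e+05, ∠ ≈ 90.00°
|T| = 2500000 / 1.75e+05 ≈ 14.286
Gain = 20 log₁₀(14.286) ≈ 23.10 dB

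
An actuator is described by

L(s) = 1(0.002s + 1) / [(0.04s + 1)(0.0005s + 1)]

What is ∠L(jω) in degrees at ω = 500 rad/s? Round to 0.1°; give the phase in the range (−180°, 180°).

At ω = 500 rad/s:
zero (1 + j500·0.002) = 1 + j1 → |·| ≈ 1.4142, ∠ ≈ 45.00°
pole (1 + j500·0.04) = 1 + j20 → |·| ≈ 20.025, ∠ ≈ 87.14°
pole (1 + j500·0.0005) = 1 + j0.25 → |·| ≈ 1.0308, ∠ ≈ 14.04°
∠L = (45.00°) − (87.14° + 14.04°) = -56.18°

-56.2°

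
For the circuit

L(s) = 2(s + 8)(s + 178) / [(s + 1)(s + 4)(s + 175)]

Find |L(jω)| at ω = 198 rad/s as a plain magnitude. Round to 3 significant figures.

0.0102

At s = jω = j198:
zero (s+8): 8 + j198 → |·| = √(8²+198²) = √39268 ≈ 198.16, ∠ = arctan(198/8) ≈ 87.69°
zero (s+178): 178 + j198 → |·| = √(178²+198²) = √70888 ≈ 266.25, ∠ = arctan(198/178) ≈ 48.04°
pole (s+1): 1 + j198 → |·| = √(1²+198²) = √39205 ≈ 198, ∠ = arctan(198/1) ≈ 89.71°
pole (s+4): 4 + j198 → |·| = √(4²+198²) = √39220 ≈ 198.04, ∠ = arctan(198/4) ≈ 88.84°
pole (s+175): 175 + j198 → |·| = √(175²+198²) = √69829 ≈ 264.25, ∠ = arctan(198/175) ≈ 48.53°
|L| = 2 · 52760 / 1.0362e+07 ≈ 0.010183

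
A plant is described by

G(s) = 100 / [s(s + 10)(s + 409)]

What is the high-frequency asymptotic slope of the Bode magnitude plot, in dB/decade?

Each pole contributes −20 dB/decade at high frequency; each zero contributes +20 dB/decade.
Net: 0 zero(s) − 3 pole(s) → -60 dB/decade.

-60 dB/decade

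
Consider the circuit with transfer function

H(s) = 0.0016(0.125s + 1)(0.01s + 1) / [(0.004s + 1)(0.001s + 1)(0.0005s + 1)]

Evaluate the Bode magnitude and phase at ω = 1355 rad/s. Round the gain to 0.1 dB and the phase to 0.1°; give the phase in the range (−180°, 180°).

At ω = 1355 rad/s:
zero (1 + j1355·0.125) = 1 + j169.375 → |·| ≈ 169.38, ∠ ≈ 89.66°
zero (1 + j1355·0.01) = 1 + j13.55 → |·| ≈ 13.587, ∠ ≈ 85.78°
pole (1 + j1355·0.004) = 1 + j5.42 → |·| ≈ 5.5115, ∠ ≈ 79.55°
pole (1 + j1355·0.001) = 1 + j1.355 → |·| ≈ 1.6841, ∠ ≈ 53.57°
pole (1 + j1355·0.0005) = 1 + j0.6775 → |·| ≈ 1.2079, ∠ ≈ 34.12°
|H| = 0.0016 · 169.38 · 13.587 / (5.5115 · 1.6841 · 1.2079) ≈ 0.32843
Gain = 20 log₁₀(0.32843) ≈ -9.67 dB
∠H = (89.66° + 85.78°) − (79.55° + 53.57° + 34.12°) = 8.20°

-9.7 dB, 8.2°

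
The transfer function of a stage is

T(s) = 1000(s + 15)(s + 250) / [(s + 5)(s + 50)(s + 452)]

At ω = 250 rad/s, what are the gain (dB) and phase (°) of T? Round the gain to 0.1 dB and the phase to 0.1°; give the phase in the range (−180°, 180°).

At s = jω = j250:
zero (s+15): 15 + j250 → |·| = √(15²+250²) = √62725 ≈ 250.45, ∠ = arctan(250/15) ≈ 86.57°
zero (s+250): 250 + j250 → |·| = √(250²+250²) = √125000 ≈ 353.55, ∠ = arctan(250/250) ≈ 45.00°
pole (s+5): 5 + j250 → |·| = √(5²+250²) = √62525 ≈ 250.05, ∠ = arctan(250/5) ≈ 88.85°
pole (s+50): 50 + j250 → |·| = √(50²+250²) = √65000 ≈ 254.95, ∠ = arctan(250/50) ≈ 78.69°
pole (s+452): 452 + j250 → |·| = √(452²+250²) = √266804 ≈ 516.53, ∠ = arctan(250/452) ≈ 28.95°
|T| = 1000 · 88547 / 3.2929e+07 ≈ 2.689
Gain = 20 log₁₀(2.689) ≈ 8.59 dB
∠T = 131.57° − 196.49° = -64.92°

8.6 dB, -64.9°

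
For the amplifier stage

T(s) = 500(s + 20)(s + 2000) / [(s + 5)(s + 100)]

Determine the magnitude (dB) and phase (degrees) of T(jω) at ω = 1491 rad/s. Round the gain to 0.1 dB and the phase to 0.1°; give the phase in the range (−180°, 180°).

At s = jω = j1491:
zero (s+20): 20 + j1491 → |·| = √(20²+1491²) = √2223481 ≈ 1491.1, ∠ = arctan(1491/20) ≈ 89.23°
zero (s+2000): 2000 + j1491 → |·| = √(2000²+1491²) = √6223081 ≈ 2494.6, ∠ = arctan(1491/2000) ≈ 36.70°
pole (s+5): 5 + j1491 → |·| = √(5²+1491²) = √2223106 ≈ 1491, ∠ = arctan(1491/5) ≈ 89.81°
pole (s+100): 100 + j1491 → |·| = √(100²+1491²) = √2233081 ≈ 1494.3, ∠ = arctan(1491/100) ≈ 86.16°
|T| = 500 · 3.7197e+06 / 2.228e+06 ≈ 834.76
Gain = 20 log₁₀(834.76) ≈ 58.43 dB
∠T = 125.93° − 175.97° = -50.04°

58.4 dB, -50.0°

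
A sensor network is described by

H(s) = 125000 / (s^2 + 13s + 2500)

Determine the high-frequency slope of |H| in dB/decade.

Each pole contributes −20 dB/decade at high frequency; each zero contributes +20 dB/decade.
Net: 0 zero(s) − 2 pole(s) → -40 dB/decade.

-40 dB/decade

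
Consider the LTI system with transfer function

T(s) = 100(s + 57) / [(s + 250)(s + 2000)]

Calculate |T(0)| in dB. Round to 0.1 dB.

-38.9 dB

T(0) = 100·57 / (250·2000) = 0.0114
20 log₁₀(0.0114) ≈ -38.86 dB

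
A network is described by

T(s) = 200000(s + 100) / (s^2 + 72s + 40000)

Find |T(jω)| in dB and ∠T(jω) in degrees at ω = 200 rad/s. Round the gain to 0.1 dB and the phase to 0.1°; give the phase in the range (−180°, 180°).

At s = jω = j200:
zero (s+100): 100 + j200 → |·| = √(100²+200²) = √50000 ≈ 223.61, ∠ = arctan(200/100) ≈ 63.43°
quadratic: (j200)² + 72·j200 + 40000 = 0 + j14400 → |·| ≈ 14400, ∠ ≈ 90.00°
|T| = 200000 · 223.61 / 14400 ≈ 3105.7
Gain = 20 log₁₀(3105.7) ≈ 69.84 dB
∠T = 63.43° − 90.00° = -26.57°

69.8 dB, -26.6°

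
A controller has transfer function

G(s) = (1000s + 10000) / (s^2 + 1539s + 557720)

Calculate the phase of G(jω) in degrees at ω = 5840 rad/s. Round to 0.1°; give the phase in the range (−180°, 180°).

Substitute s = j5840:
Numerator: 1000(j5840) + 10000 = 10000 + j5840000
Denominator: (j5840)^2 + 1539(j5840) + 557720 = -33547880 + j8987760
|N| = √(10000² + 5840000²) ≈ 5.84e+06, ∠N ≈ 89.90°
|D| = √(33547880² + 8987760²) ≈ 3.4731e+07, ∠D ≈ 165.00°
∠G = 89.90° − 165.00° = -75.10°

-75.1°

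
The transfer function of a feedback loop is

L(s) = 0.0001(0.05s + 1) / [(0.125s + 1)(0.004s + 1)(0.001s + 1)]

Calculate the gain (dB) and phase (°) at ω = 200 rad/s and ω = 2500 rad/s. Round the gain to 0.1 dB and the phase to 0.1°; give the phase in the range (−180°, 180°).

At ω = 200 rad/s:
zero (1 + j200·0.05) = 1 + j10 → |·| ≈ 10.05, ∠ ≈ 84.29°
pole (1 + j200·0.125) = 1 + j25 → |·| ≈ 25.02, ∠ ≈ 87.71°
pole (1 + j200·0.004) = 1 + j0.8 → |·| ≈ 1.2806, ∠ ≈ 38.66°
pole (1 + j200·0.001) = 1 + j0.2 → |·| ≈ 1.0198, ∠ ≈ 11.31°
|L| = 0.0001 · 10.05 / (25.02 · 1.2806 · 1.0198) ≈ 3.0757e-05
Gain = 20 log₁₀(3.0757e-05) ≈ -90.24 dB
∠L = (84.29°) − (87.71° + 38.66° + 11.31°) = -53.39°

At ω = 2500 rad/s:
zero (1 + j2500·0.05) = 1 + j125 → |·| ≈ 125, ∠ ≈ 89.54°
pole (1 + j2500·0.125) = 1 + j312.5 → |·| ≈ 312.5, ∠ ≈ 89.82°
pole (1 + j2500·0.004) = 1 + j10 → |·| ≈ 10.05, ∠ ≈ 84.29°
pole (1 + j2500·0.001) = 1 + j2.5 → |·| ≈ 2.6926, ∠ ≈ 68.20°
|L| = 0.0001 · 125 / (312.5 · 10.05 · 2.6926) ≈ 1.4782e-06
Gain = 20 log₁₀(1.4782e-06) ≈ -116.61 dB
∠L = (89.54°) − (89.82° + 84.29° + 68.20°) = -152.77°

ω = 200: -90.2 dB, -53.4°; ω = 2500: -116.6 dB, -152.8°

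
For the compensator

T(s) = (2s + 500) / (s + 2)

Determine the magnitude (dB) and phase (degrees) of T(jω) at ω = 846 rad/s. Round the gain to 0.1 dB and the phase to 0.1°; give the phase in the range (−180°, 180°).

6.4 dB, -16.3°

Substitute s = j846:
Numerator: 2(j846) + 500 = 500 + j1692
Denominator: (j846) + 2 = 2 + j846
|N| = √(500² + 1692²) ≈ 1764.3, ∠N ≈ 73.54°
|D| = √(2² + 846²) ≈ 846, ∠D ≈ 89.86°
|T| = 1764.3 / 846 ≈ 2.0855
Gain = 20 log₁₀(2.0855) ≈ 6.38 dB
∠T = 73.54° − 89.86° = -16.32°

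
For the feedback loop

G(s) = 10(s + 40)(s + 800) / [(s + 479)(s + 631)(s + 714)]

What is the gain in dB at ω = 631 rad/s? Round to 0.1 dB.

-40.4 dB

At s = jω = j631:
zero (s+40): 40 + j631 → |·| = √(40²+631²) = √399761 ≈ 632.27, ∠ = arctan(631/40) ≈ 86.37°
zero (s+800): 800 + j631 → |·| = √(800²+631²) = √1038161 ≈ 1018.9, ∠ = arctan(631/800) ≈ 38.26°
pole (s+479): 479 + j631 → |·| = √(479²+631²) = √627602 ≈ 792.21, ∠ = arctan(631/479) ≈ 52.80°
pole (s+631): 631 + j631 → |·| = √(631²+631²) = √796322 ≈ 892.37, ∠ = arctan(631/631) ≈ 45.00°
pole (s+714): 714 + j631 → |·| = √(714²+631²) = √907957 ≈ 952.87, ∠ = arctan(631/714) ≈ 41.47°
|G| = 10 · 6.4422e+05 / 6.7363e+08 ≈ 0.0095634
Gain = 20 log₁₀(0.0095634) ≈ -40.39 dB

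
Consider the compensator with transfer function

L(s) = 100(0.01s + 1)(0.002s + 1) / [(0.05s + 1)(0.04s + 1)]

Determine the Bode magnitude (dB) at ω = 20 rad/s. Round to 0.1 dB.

At ω = 20 rad/s:
zero (1 + j20·0.01) = 1 + j0.2 → |·| ≈ 1.0198, ∠ ≈ 11.31°
zero (1 + j20·0.002) = 1 + j0.04 → |·| ≈ 1.0008, ∠ ≈ 2.29°
pole (1 + j20·0.05) = 1 + j1 → |·| ≈ 1.4142, ∠ ≈ 45.00°
pole (1 + j20·0.04) = 1 + j0.8 → |·| ≈ 1.2806, ∠ ≈ 38.66°
|L| = 100 · 1.0198 · 1.0008 / (1.4142 · 1.2806) ≈ 56.356
Gain = 20 log₁₀(56.356) ≈ 35.02 dB

35.0 dB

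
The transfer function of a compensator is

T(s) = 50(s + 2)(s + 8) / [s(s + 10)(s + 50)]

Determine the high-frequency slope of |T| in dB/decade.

Each pole contributes −20 dB/decade at high frequency; each zero contributes +20 dB/decade.
Net: 2 zero(s) − 3 pole(s) → -20 dB/decade.

-20 dB/decade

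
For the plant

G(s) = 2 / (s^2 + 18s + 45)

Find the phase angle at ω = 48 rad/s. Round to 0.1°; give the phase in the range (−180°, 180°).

Substitute s = j48:
Numerator: 2 = 2 + j0
Denominator: (j48)^2 + 18(j48) + 45 = -2259 + j864
|N| = √(2² + 0²) ≈ 2, ∠N ≈ 0.00°
|D| = √(2259² + 864²) ≈ 2418.6, ∠D ≈ 159.07°
∠G = 0.00° − 159.07° = -159.07°

-159.1°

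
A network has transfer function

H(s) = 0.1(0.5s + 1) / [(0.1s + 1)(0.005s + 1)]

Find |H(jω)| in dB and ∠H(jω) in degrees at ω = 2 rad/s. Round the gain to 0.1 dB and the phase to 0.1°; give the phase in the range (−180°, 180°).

At ω = 2 rad/s:
zero (1 + j2·0.5) = 1 + j1 → |·| ≈ 1.4142, ∠ ≈ 45.00°
pole (1 + j2·0.1) = 1 + j0.2 → |·| ≈ 1.0198, ∠ ≈ 11.31°
pole (1 + j2·0.005) = 1 + j0.01 → |·| ≈ 1, ∠ ≈ 0.57°
|H| = 0.1 · 1.4142 / (1.0198 · 1) ≈ 0.13867
Gain = 20 log₁₀(0.13867) ≈ -17.16 dB
∠H = (45.00°) − (11.31° + 0.57°) = 33.12°

-17.2 dB, 33.1°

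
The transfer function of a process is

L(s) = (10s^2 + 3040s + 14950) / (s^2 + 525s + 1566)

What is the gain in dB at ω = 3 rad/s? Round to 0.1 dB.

Substitute s = j3:
Numerator: 10(j3)^2 + 3040(j3) + 14950 = 14860 + j9120
Denominator: (j3)^2 + 525(j3) + 1566 = 1557 + j1575
|N| = √(14860² + 9120²) ≈ 17435, ∠N ≈ 31.54°
|D| = √(1557² + 1575²) ≈ 2214.7, ∠D ≈ 45.33°
|L| = 17435 / 2214.7 ≈ 7.8724
Gain = 20 log₁₀(7.8724) ≈ 17.92 dB

17.9 dB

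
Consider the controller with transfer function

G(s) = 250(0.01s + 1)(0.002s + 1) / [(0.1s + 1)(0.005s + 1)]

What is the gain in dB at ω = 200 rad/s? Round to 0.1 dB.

26.6 dB

At ω = 200 rad/s:
zero (1 + j200·0.01) = 1 + j2 → |·| ≈ 2.2361, ∠ ≈ 63.43°
zero (1 + j200·0.002) = 1 + j0.4 → |·| ≈ 1.077, ∠ ≈ 21.80°
pole (1 + j200·0.1) = 1 + j20 → |·| ≈ 20.025, ∠ ≈ 87.14°
pole (1 + j200·0.005) = 1 + j1 → |·| ≈ 1.4142, ∠ ≈ 45.00°
|G| = 250 · 2.2361 · 1.077 / (20.025 · 1.4142) ≈ 21.26
Gain = 20 log₁₀(21.26) ≈ 26.55 dB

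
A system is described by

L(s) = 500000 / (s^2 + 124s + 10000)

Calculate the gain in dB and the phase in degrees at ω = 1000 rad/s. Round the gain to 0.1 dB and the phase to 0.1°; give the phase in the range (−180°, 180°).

-6.0 dB, -172.9°

At s = jω = j1000:
quadratic: (j1000)² + 124·j1000 + 10000 = -990000 + j124000 → |·| ≈ 9.9774e+05, ∠ ≈ 172.86°
|L| = 500000 / 9.9774e+05 ≈ 0.50113
Gain = 20 log₁₀(0.50113) ≈ -6.00 dB
∠L = 0.00° − 172.86° = -172.86°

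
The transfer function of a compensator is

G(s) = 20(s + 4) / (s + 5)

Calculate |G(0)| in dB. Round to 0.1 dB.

24.1 dB

G(0) = 20·4 / (5) = 16
20 log₁₀(16) ≈ 24.08 dB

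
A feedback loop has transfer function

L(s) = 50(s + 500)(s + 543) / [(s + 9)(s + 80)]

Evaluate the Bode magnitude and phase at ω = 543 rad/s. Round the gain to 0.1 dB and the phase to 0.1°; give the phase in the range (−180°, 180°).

39.6 dB, -78.3°

At s = jω = j543:
zero (s+500): 500 + j543 → |·| = √(500²+543²) = √544849 ≈ 738.14, ∠ = arctan(543/500) ≈ 47.36°
zero (s+543): 543 + j543 → |·| = √(543²+543²) = √589698 ≈ 767.92, ∠ = arctan(543/543) ≈ 45.00°
pole (s+9): 9 + j543 → |·| = √(9²+543²) = √294930 ≈ 543.07, ∠ = arctan(543/9) ≈ 89.05°
pole (s+80): 80 + j543 → |·| = √(80²+543²) = √301249 ≈ 548.86, ∠ = arctan(543/80) ≈ 81.62°
|L| = 50 · 5.6683e+05 / 2.9807e+05 ≈ 95.083
Gain = 20 log₁₀(95.083) ≈ 39.56 dB
∠L = 92.36° − 170.67° = -78.31°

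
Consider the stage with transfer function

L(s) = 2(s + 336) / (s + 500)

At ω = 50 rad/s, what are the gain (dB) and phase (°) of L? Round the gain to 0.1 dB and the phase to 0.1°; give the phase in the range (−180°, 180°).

2.6 dB, 2.8°

At s = jω = j50:
zero (s+336): 336 + j50 → |·| = √(336²+50²) = √115396 ≈ 339.7, ∠ = arctan(50/336) ≈ 8.46°
pole (s+500): 500 + j50 → |·| = √(500²+50²) = √252500 ≈ 502.49, ∠ = arctan(50/500) ≈ 5.71°
|L| = 2 · 339.7 / 502.49 ≈ 1.3521
Gain = 20 log₁₀(1.3521) ≈ 2.62 dB
∠L = 8.46° − 5.71° = 2.75°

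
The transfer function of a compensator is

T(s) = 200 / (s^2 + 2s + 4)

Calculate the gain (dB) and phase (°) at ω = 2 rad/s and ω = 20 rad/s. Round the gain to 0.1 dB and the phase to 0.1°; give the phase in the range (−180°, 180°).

At s = jω = j2:
quadratic: (j2)² + 2·j2 + 4 = 0 + j4 → |·| ≈ 4, ∠ ≈ 90.00°
|T| = 200 / 4 ≈ 50
Gain = 20 log₁₀(50) ≈ 33.98 dB
∠T = 0.00° − 90.00° = -90.00°

At s = jω = j20:
quadratic: (j20)² + 2·j20 + 4 = -396 + j40 → |·| ≈ 398.02, ∠ ≈ 174.23°
|T| = 200 / 398.02 ≈ 0.50249
Gain = 20 log₁₀(0.50249) ≈ -5.98 dB
∠T = 0.00° − 174.23° = -174.23°

ω = 2: 34.0 dB, -90.0°; ω = 20: -6.0 dB, -174.2°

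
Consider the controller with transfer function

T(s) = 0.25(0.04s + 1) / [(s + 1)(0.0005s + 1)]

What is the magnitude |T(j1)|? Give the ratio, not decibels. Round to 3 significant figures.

At ω = 1 rad/s:
zero (1 + j1·0.04) = 1 + j0.04 → |·| ≈ 1.0008, ∠ ≈ 2.29°
pole (1 + j1·1) = 1 + j1 → |·| ≈ 1.4142, ∠ ≈ 45.00°
pole (1 + j1·0.0005) = 1 + j0.0005 → |·| ≈ 1, ∠ ≈ 0.03°
|T| = 0.25 · 1.0008 / (1.4142 · 1) ≈ 0.17692

0.177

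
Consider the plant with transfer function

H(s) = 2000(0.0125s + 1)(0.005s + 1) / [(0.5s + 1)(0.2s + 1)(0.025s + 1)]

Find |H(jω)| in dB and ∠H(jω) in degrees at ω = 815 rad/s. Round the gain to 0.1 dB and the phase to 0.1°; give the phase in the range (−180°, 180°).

-24.0 dB, -106.1°

At ω = 815 rad/s:
zero (1 + j815·0.0125) = 1 + j10.1875 → |·| ≈ 10.236, ∠ ≈ 84.39°
zero (1 + j815·0.005) = 1 + j4.075 → |·| ≈ 4.1959, ∠ ≈ 76.21°
pole (1 + j815·0.5) = 1 + j407.5 → |·| ≈ 407.5, ∠ ≈ 89.86°
pole (1 + j815·0.2) = 1 + j163 → |·| ≈ 163, ∠ ≈ 89.65°
pole (1 + j815·0.025) = 1 + j20.375 → |·| ≈ 20.4, ∠ ≈ 87.19°
|H| = 2000 · 10.236 · 4.1959 / (407.5 · 163 · 20.4) ≈ 0.063393
Gain = 20 log₁₀(0.063393) ≈ -23.96 dB
∠H = (84.39° + 76.21°) − (89.86° + 89.65° + 87.19°) = -106.10°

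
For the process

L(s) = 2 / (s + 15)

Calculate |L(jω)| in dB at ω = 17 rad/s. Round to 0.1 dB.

-21.1 dB

At s = jω = j17:
pole (s+15): 15 + j17 → |·| = √(15²+17²) = √514 ≈ 22.672, ∠ = arctan(17/15) ≈ 48.58°
|L| = 2 / 22.672 ≈ 0.088215
Gain = 20 log₁₀(0.088215) ≈ -21.09 dB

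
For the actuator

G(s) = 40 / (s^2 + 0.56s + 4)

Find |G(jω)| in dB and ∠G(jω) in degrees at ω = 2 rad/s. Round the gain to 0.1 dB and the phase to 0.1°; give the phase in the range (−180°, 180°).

At s = jω = j2:
quadratic: (j2)² + 0.56·j2 + 4 = 0 + j1.12 → |·| ≈ 1.12, ∠ ≈ 90.00°
|G| = 40 / 1.12 ≈ 35.714
Gain = 20 log₁₀(35.714) ≈ 31.06 dB
∠G = 0.00° − 90.00° = -90.00°

31.1 dB, -90.0°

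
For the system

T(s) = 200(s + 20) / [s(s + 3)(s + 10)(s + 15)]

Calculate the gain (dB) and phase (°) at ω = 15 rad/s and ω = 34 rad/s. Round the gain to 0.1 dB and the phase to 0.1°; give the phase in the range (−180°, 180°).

ω = 15: -24.9 dB, 126.9°; ω = 34: -45.7 dB, 104.8°

At s = jω = j15:
zero (s+20): 20 + j15 → |·| = √(20²+15²) = √625 ≈ 25, ∠ = arctan(15/20) ≈ 36.87°
pole (s+3): 3 + j15 → |·| = √(3²+15²) = √234 ≈ 15.297, ∠ = arctan(15/3) ≈ 78.69°
pole (s+10): 10 + j15 → |·| = √(10²+15²) = √325 ≈ 18.028, ∠ = arctan(15/10) ≈ 56.31°
pole (s+15): 15 + j15 → |·| = √(15²+15²) = √450 ≈ 21.213, ∠ = arctan(15/15) ≈ 45.00°
pole at origin: |s| = 15, ∠ = 90.00° (in denominator)
|T| = 200 · 25 / 87750 ≈ 0.05698
Gain = 20 log₁₀(0.05698) ≈ -24.89 dB
∠T = 36.87° − 270.00° = -233.13° ≡ 126.87° (principal value)

At s = jω = j34:
zero (s+20): 20 + j34 → |·| = √(20²+34²) = √1556 ≈ 39.446, ∠ = arctan(34/20) ≈ 59.53°
pole (s+3): 3 + j34 → |·| = √(3²+34²) = √1165 ≈ 34.132, ∠ = arctan(34/3) ≈ 84.96°
pole (s+10): 10 + j34 → |·| = √(10²+34²) = √1256 ≈ 35.44, ∠ = arctan(34/10) ≈ 73.61°
pole (s+15): 15 + j34 → |·| = √(15²+34²) = √1381 ≈ 37.162, ∠ = arctan(34/15) ≈ 66.19°
pole at origin: |s| = 34, ∠ = 90.00° (in denominator)
|T| = 200 · 39.446 / 1.5284e+06 ≈ 0.0051617
Gain = 20 log₁₀(0.0051617) ≈ -45.74 dB
∠T = 59.53° − 314.76° = -255.23° ≡ 104.77° (principal value)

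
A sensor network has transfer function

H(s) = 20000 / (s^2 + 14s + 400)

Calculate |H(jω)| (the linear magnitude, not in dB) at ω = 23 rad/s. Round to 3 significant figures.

57.7

At s = jω = j23:
quadratic: (j23)² + 14·j23 + 400 = -129 + j322 → |·| ≈ 346.88, ∠ ≈ 111.83°
|H| = 20000 / 346.88 ≈ 57.657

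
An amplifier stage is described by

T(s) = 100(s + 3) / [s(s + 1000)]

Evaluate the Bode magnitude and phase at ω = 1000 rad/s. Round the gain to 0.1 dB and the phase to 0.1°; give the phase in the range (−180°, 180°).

-23.0 dB, -45.2°

At s = jω = j1000:
zero (s+3): 3 + j1000 → |·| = √(3²+1000²) = √1000009 ≈ 1000, ∠ = arctan(1000/3) ≈ 89.83°
pole (s+1000): 1000 + j1000 → |·| = √(1000²+1000²) = √2000000 ≈ 1414.2, ∠ = arctan(1000/1000) ≈ 45.00°
pole at origin: |s| = 1000, ∠ = 90.00° (in denominator)
|T| = 100 · 1000 / 1.4142e+06 ≈ 0.070711
Gain = 20 log₁₀(0.070711) ≈ -23.01 dB
∠T = 89.83° − 135.00° = -45.17°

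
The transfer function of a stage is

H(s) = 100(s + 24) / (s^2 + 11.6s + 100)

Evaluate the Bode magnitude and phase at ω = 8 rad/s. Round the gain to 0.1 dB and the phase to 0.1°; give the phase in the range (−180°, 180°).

At s = jω = j8:
zero (s+24): 24 + j8 → |·| = √(24²+8²) = √640 ≈ 25.298, ∠ = arctan(8/24) ≈ 18.43°
quadratic: (j8)² + 11.6·j8 + 100 = 36 + j92.8 → |·| ≈ 99.538, ∠ ≈ 68.80°
|H| = 100 · 25.298 / 99.538 ≈ 25.415
Gain = 20 log₁₀(25.415) ≈ 28.10 dB
∠H = 18.43° − 68.80° = -50.37°

28.1 dB, -50.4°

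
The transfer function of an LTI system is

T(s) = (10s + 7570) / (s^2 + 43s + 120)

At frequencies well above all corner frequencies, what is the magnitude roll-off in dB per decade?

Each pole contributes −20 dB/decade at high frequency; each zero contributes +20 dB/decade.
Net: 1 zero(s) − 2 pole(s) → -20 dB/decade.

-20 dB/decade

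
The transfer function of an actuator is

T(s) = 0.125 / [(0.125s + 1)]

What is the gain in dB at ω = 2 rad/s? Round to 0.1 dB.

-18.3 dB

At ω = 2 rad/s:
pole (1 + j2·0.125) = 1 + j0.25 → |·| ≈ 1.0308, ∠ ≈ 14.04°
|T| = 0.125 · 1 / (1.0308) ≈ 0.12127
Gain = 20 log₁₀(0.12127) ≈ -18.32 dB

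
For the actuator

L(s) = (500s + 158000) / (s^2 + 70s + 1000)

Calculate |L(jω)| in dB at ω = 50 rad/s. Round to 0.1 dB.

32.5 dB

Substitute s = j50:
Numerator: 500(j50) + 158000 = 158000 + j25000
Denominator: (j50)^2 + 70(j50) + 1000 = -1500 + j3500
|N| = √(158000² + 25000²) ≈ 1.5997e+05, ∠N ≈ 8.99°
|D| = √(1500² + 3500²) ≈ 3807.9, ∠D ≈ 113.20°
|L| = 1.5997e+05 / 3807.9 ≈ 42.01
Gain = 20 log₁₀(42.01) ≈ 32.47 dB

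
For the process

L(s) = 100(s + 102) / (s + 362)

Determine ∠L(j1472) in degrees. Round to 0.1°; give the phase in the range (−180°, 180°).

9.9°

At s = jω = j1472:
zero (s+102): 102 + j1472 → |·| = √(102²+1472²) = √2177188 ≈ 1475.5, ∠ = arctan(1472/102) ≈ 86.04°
pole (s+362): 362 + j1472 → |·| = √(362²+1472²) = √2297828 ≈ 1515.9, ∠ = arctan(1472/362) ≈ 76.18°
∠L = 86.04° − 76.18° = 9.86°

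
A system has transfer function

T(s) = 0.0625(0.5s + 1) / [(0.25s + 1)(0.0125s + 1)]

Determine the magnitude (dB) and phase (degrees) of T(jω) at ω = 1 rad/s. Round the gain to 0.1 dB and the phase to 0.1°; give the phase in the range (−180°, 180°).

-23.4 dB, 11.8°

At ω = 1 rad/s:
zero (1 + j1·0.5) = 1 + j0.5 → |·| ≈ 1.118, ∠ ≈ 26.57°
pole (1 + j1·0.25) = 1 + j0.25 → |·| ≈ 1.0308, ∠ ≈ 14.04°
pole (1 + j1·0.0125) = 1 + j0.0125 → |·| ≈ 1.0001, ∠ ≈ 0.72°
|T| = 0.0625 · 1.118 / (1.0308 · 1.0001) ≈ 0.06778
Gain = 20 log₁₀(0.06778) ≈ -23.38 dB
∠T = (26.57°) − (14.04° + 0.72°) = 11.81°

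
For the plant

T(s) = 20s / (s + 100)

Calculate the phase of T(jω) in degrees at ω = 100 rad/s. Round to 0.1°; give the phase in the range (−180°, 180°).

At s = jω = j100:
zero at origin: s = j100 → |·| = 100, ∠ = 90.00°
pole (s+100): 100 + j100 → |·| = √(100²+100²) = √20000 ≈ 141.42, ∠ = arctan(100/100) ≈ 45.00°
∠T = 90.00° − 45.00° = 45.00°

45.0°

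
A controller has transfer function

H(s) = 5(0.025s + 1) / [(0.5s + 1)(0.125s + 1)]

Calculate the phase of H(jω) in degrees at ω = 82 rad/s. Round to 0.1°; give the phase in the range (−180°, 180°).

At ω = 82 rad/s:
zero (1 + j82·0.025) = 1 + j2.05 → |·| ≈ 2.2809, ∠ ≈ 64.00°
pole (1 + j82·0.5) = 1 + j41 → |·| ≈ 41.012, ∠ ≈ 88.60°
pole (1 + j82·0.125) = 1 + j10.25 → |·| ≈ 10.299, ∠ ≈ 84.43°
∠H = (64.00°) − (88.60° + 84.43°) = -109.03°

-109.0°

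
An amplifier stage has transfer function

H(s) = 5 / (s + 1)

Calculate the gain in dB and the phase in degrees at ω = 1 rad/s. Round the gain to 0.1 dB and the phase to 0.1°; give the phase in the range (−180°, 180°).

11.0 dB, -45.0°

At s = jω = j1:
pole (s+1): 1 + j1 → |·| = √(1²+1²) = √2 ≈ 1.4142, ∠ = arctan(1/1) ≈ 45.00°
|H| = 5 / 1.4142 ≈ 3.5356
Gain = 20 log₁₀(3.5356) ≈ 10.97 dB
∠H = 0.00° − 45.00° = -45.00°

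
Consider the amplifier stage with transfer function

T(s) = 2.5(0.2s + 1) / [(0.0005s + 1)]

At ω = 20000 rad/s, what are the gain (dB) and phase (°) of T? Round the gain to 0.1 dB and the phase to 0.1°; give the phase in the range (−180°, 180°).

At ω = 20000 rad/s:
zero (1 + j20000·0.2) = 1 + j4000 → |·| ≈ 4000, ∠ ≈ 89.99°
pole (1 + j20000·0.0005) = 1 + j10 → |·| ≈ 10.05, ∠ ≈ 84.29°
|T| = 2.5 · 4000 / (10.05) ≈ 995.02
Gain = 20 log₁₀(995.02) ≈ 59.96 dB
∠T = (89.99°) − (84.29°) = 5.70°

60.0 dB, 5.7°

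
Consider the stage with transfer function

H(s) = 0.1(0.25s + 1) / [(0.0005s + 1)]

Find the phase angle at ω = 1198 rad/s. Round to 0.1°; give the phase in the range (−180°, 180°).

At ω = 1198 rad/s:
zero (1 + j1198·0.25) = 1 + j299.5 → |·| ≈ 299.5, ∠ ≈ 89.81°
pole (1 + j1198·0.0005) = 1 + j0.599 → |·| ≈ 1.1657, ∠ ≈ 30.92°
∠H = (89.81°) − (30.92°) = 58.89°

58.9°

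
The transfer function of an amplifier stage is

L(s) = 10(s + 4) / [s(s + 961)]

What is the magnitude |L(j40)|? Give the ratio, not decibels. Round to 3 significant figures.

0.0104

At s = jω = j40:
zero (s+4): 4 + j40 → |·| = √(4²+40²) = √1616 ≈ 40.2, ∠ = arctan(40/4) ≈ 84.29°
pole (s+961): 961 + j40 → |·| = √(961²+40²) = √925121 ≈ 961.83, ∠ = arctan(40/961) ≈ 2.38°
pole at origin: |s| = 40, ∠ = 90.00° (in denominator)
|L| = 10 · 40.2 / 38473 ≈ 0.010449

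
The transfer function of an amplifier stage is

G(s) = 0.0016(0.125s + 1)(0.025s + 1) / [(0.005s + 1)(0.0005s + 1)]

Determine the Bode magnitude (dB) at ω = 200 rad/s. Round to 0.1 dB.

-16.9 dB

At ω = 200 rad/s:
zero (1 + j200·0.125) = 1 + j25 → |·| ≈ 25.02, ∠ ≈ 87.71°
zero (1 + j200·0.025) = 1 + j5 → |·| ≈ 5.099, ∠ ≈ 78.69°
pole (1 + j200·0.005) = 1 + j1 → |·| ≈ 1.4142, ∠ ≈ 45.00°
pole (1 + j200·0.0005) = 1 + j0.1 → |·| ≈ 1.005, ∠ ≈ 5.71°
|G| = 0.0016 · 25.02 · 5.099 / (1.4142 · 1.005) ≈ 0.14362
Gain = 20 log₁₀(0.14362) ≈ -16.86 dB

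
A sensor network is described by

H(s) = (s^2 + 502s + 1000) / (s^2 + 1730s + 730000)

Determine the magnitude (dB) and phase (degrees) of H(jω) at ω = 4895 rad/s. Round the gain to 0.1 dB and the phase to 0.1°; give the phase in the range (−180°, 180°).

Substitute s = j4895:
Numerator: (j4895)^2 + 502(j4895) + 1000 = -23960025 + j2457290
Denominator: (j4895)^2 + 1730(j4895) + 730000 = -23231025 + j8468350
|N| = √(23960025² + 2457290²) ≈ 2.4086e+07, ∠N ≈ 174.14°
|D| = √(23231025² + 8468350²) ≈ 2.4726e+07, ∠D ≈ 159.97°
|H| = 2.4086e+07 / 2.4726e+07 ≈ 0.97412
Gain = 20 log₁₀(0.97412) ≈ -0.23 dB
∠H = 174.14° − 159.97° = 14.17°

-0.2 dB, 14.2°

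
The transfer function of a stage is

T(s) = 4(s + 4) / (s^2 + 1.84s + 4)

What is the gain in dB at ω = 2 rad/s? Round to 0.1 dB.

13.7 dB

At s = jω = j2:
zero (s+4): 4 + j2 → |·| = √(4²+2²) = √20 ≈ 4.4721, ∠ = arctan(2/4) ≈ 26.57°
quadratic: (j2)² + 1.84·j2 + 4 = 0 + j3.68 → |·| ≈ 3.68, ∠ ≈ 90.00°
|T| = 4 · 4.4721 / 3.68 ≈ 4.861
Gain = 20 log₁₀(4.861) ≈ 13.73 dB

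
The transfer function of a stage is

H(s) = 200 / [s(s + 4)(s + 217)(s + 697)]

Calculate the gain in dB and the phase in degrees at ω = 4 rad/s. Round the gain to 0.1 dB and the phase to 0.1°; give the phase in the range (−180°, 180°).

At s = jω = j4:
pole (s+4): 4 + j4 → |·| = √(4²+4²) = √32 ≈ 5.6569, ∠ = arctan(4/4) ≈ 45.00°
pole (s+217): 217 + j4 → |·| = √(217²+4²) = √47105 ≈ 217.04, ∠ = arctan(4/217) ≈ 1.06°
pole (s+697): 697 + j4 → |·| = √(697²+4²) = √485825 ≈ 697.01, ∠ = arctan(4/697) ≈ 0.33°
pole at origin: |s| = 4, ∠ = 90.00° (in denominator)
|H| = 200 / 3.4231e+06 ≈ 5.8427e-05
Gain = 20 log₁₀(5.8427e-05) ≈ -84.67 dB
∠H = 0.00° − 136.39° = -136.39°

-84.7 dB, -136.4°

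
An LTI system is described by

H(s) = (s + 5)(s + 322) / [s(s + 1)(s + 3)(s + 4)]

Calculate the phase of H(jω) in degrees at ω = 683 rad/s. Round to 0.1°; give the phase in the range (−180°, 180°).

At s = jω = j683:
zero (s+5): 5 + j683 → |·| = √(5²+683²) = √466514 ≈ 683.02, ∠ = arctan(683/5) ≈ 89.58°
zero (s+322): 322 + j683 → |·| = √(322²+683²) = √570173 ≈ 755.1, ∠ = arctan(683/322) ≈ 64.76°
pole (s+1): 1 + j683 → |·| = √(1²+683²) = √466490 ≈ 683, ∠ = arctan(683/1) ≈ 89.92°
pole (s+3): 3 + j683 → |·| = √(3²+683²) = √466498 ≈ 683.01, ∠ = arctan(683/3) ≈ 89.75°
pole (s+4): 4 + j683 → |·| = √(4²+683²) = √466505 ≈ 683.01, ∠ = arctan(683/4) ≈ 89.66°
pole at origin: |s| = 683, ∠ = 90.00° (in denominator)
∠H = 154.34° − 359.33° = -204.99° ≡ 155.01° (principal value)

155.0°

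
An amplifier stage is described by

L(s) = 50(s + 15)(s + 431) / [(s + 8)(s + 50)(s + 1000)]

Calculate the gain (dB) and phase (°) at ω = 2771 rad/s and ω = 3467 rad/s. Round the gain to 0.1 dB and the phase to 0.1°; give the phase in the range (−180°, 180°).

ω = 2771: -35.3 dB, -78.1°; ω = 3467: -37.1 dB, -80.3°

At s = jω = j2771:
zero (s+15): 15 + j2771 → |·| = √(15²+2771²) = √7678666 ≈ 2771, ∠ = arctan(2771/15) ≈ 89.69°
zero (s+431): 431 + j2771 → |·| = √(431²+2771²) = √7864202 ≈ 2804.3, ∠ = arctan(2771/431) ≈ 81.16°
pole (s+8): 8 + j2771 → |·| = √(8²+2771²) = √7678505 ≈ 2771, ∠ = arctan(2771/8) ≈ 89.83°
pole (s+50): 50 + j2771 → |·| = √(50²+2771²) = √7680941 ≈ 2771.5, ∠ = arctan(2771/50) ≈ 88.97°
pole (s+1000): 1000 + j2771 → |·| = √(1000²+2771²) = √8678441 ≈ 2945.9, ∠ = arctan(2771/1000) ≈ 70.16°
|L| = 50 · 7.7707e+06 / 2.2624e+10 ≈ 0.017174
Gain = 20 log₁₀(0.017174) ≈ -35.30 dB
∠L = 170.85° − 248.96° = -78.11°

At s = jω = j3467:
zero (s+15): 15 + j3467 → |·| = √(15²+3467²) = √12020314 ≈ 3467, ∠ = arctan(3467/15) ≈ 89.75°
zero (s+431): 431 + j3467 → |·| = √(431²+3467²) = √12205850 ≈ 3493.7, ∠ = arctan(3467/431) ≈ 82.91°
pole (s+8): 8 + j3467 → |·| = √(8²+3467²) = √12020153 ≈ 3467, ∠ = arctan(3467/8) ≈ 89.87°
pole (s+50): 50 + j3467 → |·| = √(50²+3467²) = √12022589 ≈ 3467.4, ∠ = arctan(3467/50) ≈ 89.17°
pole (s+1000): 1000 + j3467 → |·| = √(1000²+3467²) = √13020089 ≈ 3608.3, ∠ = arctan(3467/1000) ≈ 73.91°
|L| = 50 · 1.2113e+07 / 4.3377e+10 ≈ 0.013962
Gain = 20 log₁₀(0.013962) ≈ -37.10 dB
∠L = 172.66° − 252.95° = -80.29°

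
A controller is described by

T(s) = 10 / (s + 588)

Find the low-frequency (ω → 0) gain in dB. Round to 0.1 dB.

T(0) = 10 / (588) ≈ 0.017007
20 log₁₀(0.017007) ≈ -35.39 dB

-35.4 dB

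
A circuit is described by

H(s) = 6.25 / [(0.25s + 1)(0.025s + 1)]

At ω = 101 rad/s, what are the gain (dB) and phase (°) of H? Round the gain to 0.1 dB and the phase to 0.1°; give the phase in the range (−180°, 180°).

At ω = 101 rad/s:
pole (1 + j101·0.25) = 1 + j25.25 → |·| ≈ 25.27, ∠ ≈ 87.73°
pole (1 + j101·0.025) = 1 + j2.525 → |·| ≈ 2.7158, ∠ ≈ 68.39°
|H| = 6.25 · 1 / (25.27 · 2.7158) ≈ 0.09107
Gain = 20 log₁₀(0.09107) ≈ -20.81 dB
∠H = (0°) − (87.73° + 68.39°) = -156.12°

-20.8 dB, -156.1°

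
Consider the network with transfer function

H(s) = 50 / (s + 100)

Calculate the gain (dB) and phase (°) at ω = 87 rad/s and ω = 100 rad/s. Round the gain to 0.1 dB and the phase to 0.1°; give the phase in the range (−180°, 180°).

ω = 87: -8.5 dB, -41.0°; ω = 100: -9.0 dB, -45.0°

Substitute s = j87:
Numerator: 50 = 50 + j0
Denominator: (j87) + 100 = 100 + j87
|N| = √(50² + 0²) ≈ 50, ∠N ≈ 0.00°
|D| = √(100² + 87²) ≈ 132.55, ∠D ≈ 41.02°
|H| = 50 / 132.55 ≈ 0.37722
Gain = 20 log₁₀(0.37722) ≈ -8.47 dB
∠H = 0.00° − 41.02° = -41.02°

Substitute s = j100:
Numerator: 50 = 50 + j0
Denominator: (j100) + 100 = 100 + j100
|N| = √(50² + 0²) ≈ 50, ∠N ≈ 0.00°
|D| = √(100² + 100²) ≈ 141.42, ∠D ≈ 45.00°
|H| = 50 / 141.42 ≈ 0.35356
Gain = 20 log₁₀(0.35356) ≈ -9.03 dB
∠H = 0.00° − 45.00° = -45.00°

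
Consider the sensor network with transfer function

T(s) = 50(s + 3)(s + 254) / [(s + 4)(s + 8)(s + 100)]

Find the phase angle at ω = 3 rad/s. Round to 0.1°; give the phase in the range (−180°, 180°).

-13.5°

At s = jω = j3:
zero (s+3): 3 + j3 → |·| = √(3²+3²) = √18 ≈ 4.2426, ∠ = arctan(3/3) ≈ 45.00°
zero (s+254): 254 + j3 → |·| = √(254²+3²) = √64525 ≈ 254.02, ∠ = arctan(3/254) ≈ 0.68°
pole (s+4): 4 + j3 → |·| = √(4²+3²) = √25 ≈ 5, ∠ = arctan(3/4) ≈ 36.87°
pole (s+8): 8 + j3 → |·| = √(8²+3²) = √73 ≈ 8.544, ∠ = arctan(3/8) ≈ 20.56°
pole (s+100): 100 + j3 → |·| = √(100²+3²) = √10009 ≈ 100.04, ∠ = arctan(3/100) ≈ 1.72°
∠T = 45.68° − 59.15° = -13.47°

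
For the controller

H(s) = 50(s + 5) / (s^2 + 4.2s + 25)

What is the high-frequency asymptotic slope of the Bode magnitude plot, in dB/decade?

-20 dB/decade

Each pole contributes −20 dB/decade at high frequency; each zero contributes +20 dB/decade.
Net: 1 zero(s) − 2 pole(s) → -20 dB/decade.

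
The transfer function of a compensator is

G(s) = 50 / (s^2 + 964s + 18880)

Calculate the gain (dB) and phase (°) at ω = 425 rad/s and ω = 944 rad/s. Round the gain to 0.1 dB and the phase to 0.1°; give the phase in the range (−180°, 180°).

Substitute s = j425:
Numerator: 50 = 50 + j0
Denominator: (j425)^2 + 964(j425) + 18880 = -161745 + j409700
|N| = √(50² + 0²) ≈ 50, ∠N ≈ 0.00°
|D| = √(161745² + 409700²) ≈ 4.4047e+05, ∠D ≈ 111.54°
|G| = 50 / 4.4047e+05 ≈ 0.00011352
Gain = 20 log₁₀(0.00011352) ≈ -78.90 dB
∠G = 0.00° − 111.54° = -111.54°

Substitute s = j944:
Numerator: 50 = 50 + j0
Denominator: (j944)^2 + 964(j944) + 18880 = -872256 + j910016
|N| = √(50² + 0²) ≈ 50, ∠N ≈ 0.00°
|D| = √(872256² + 910016²) ≈ 1.2605e+06, ∠D ≈ 133.79°
|G| = 50 / 1.2605e+06 ≈ 3.9667e-05
Gain = 20 log₁₀(3.9667e-05) ≈ -88.03 dB
∠G = 0.00° − 133.79° = -133.79°

ω = 425: -78.9 dB, -111.5°; ω = 944: -88.0 dB, -133.8°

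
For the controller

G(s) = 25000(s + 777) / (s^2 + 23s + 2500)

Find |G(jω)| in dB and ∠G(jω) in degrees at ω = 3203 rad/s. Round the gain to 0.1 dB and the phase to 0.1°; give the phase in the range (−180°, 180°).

18.1 dB, -103.2°

At s = jω = j3203:
zero (s+777): 777 + j3203 → |·| = √(777²+3203²) = √10862938 ≈ 3295.9, ∠ = arctan(3203/777) ≈ 76.36°
quadratic: (j3203)² + 23·j3203 + 2500 = -10256709 + j73669 → |·| ≈ 1.0257e+07, ∠ ≈ 179.59°
|G| = 25000 · 3295.9 / 1.0257e+07 ≈ 8.0333
Gain = 20 log₁₀(8.0333) ≈ 18.10 dB
∠G = 76.36° − 179.59° = -103.23°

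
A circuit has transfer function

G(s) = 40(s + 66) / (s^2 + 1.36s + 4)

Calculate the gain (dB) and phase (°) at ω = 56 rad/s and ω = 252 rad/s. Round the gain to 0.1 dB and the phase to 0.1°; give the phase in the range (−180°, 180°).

At s = jω = j56:
zero (s+66): 66 + j56 → |·| = √(66²+56²) = √7492 ≈ 86.556, ∠ = arctan(56/66) ≈ 40.31°
quadratic: (j56)² + 1.36·j56 + 4 = -3132 + j76.16 → |·| ≈ 3132.9, ∠ ≈ 178.61°
|G| = 40 · 86.556 / 3132.9 ≈ 1.1051
Gain = 20 log₁₀(1.1051) ≈ 0.87 dB
∠G = 40.31° − 178.61° = -138.30°

At s = jω = j252:
zero (s+66): 66 + j252 → |·| = √(66²+252²) = √67860 ≈ 260.5, ∠ = arctan(252/66) ≈ 75.32°
quadratic: (j252)² + 1.36·j252 + 4 = -63500 + j342.72 → |·| ≈ 63501, ∠ ≈ 179.69°
|G| = 40 · 260.5 / 63501 ≈ 0.16409
Gain = 20 log₁₀(0.16409) ≈ -15.70 dB
∠G = 75.32° − 179.69° = -104.37°

ω = 56: 0.9 dB, -138.3°; ω = 252: -15.7 dB, -104.4°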